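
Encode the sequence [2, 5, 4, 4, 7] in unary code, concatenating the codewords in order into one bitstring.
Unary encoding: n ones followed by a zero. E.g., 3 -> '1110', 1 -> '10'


Encode each number as n ones followed by a terminating 0:
  2 -> 110 (3 bits)
  5 -> 111110 (6 bits)
  4 -> 11110 (5 bits)
  4 -> 11110 (5 bits)
  7 -> 11111110 (8 bits)
Total length = 3 + 6 + 5 + 5 + 8 = 27 bits.

Unary([2, 5, 4, 4, 7]) = 110111110111101111011111110 (27 bits)


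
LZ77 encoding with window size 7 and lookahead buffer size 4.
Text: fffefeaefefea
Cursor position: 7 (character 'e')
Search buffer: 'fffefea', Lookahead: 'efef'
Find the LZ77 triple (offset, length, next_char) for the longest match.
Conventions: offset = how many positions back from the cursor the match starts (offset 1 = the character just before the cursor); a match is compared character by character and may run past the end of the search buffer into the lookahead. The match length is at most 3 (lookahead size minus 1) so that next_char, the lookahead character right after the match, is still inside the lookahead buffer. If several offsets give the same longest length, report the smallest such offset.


Try each offset into the search buffer:
  offset=1 (pos 6, char 'a'): match length 0
  offset=2 (pos 5, char 'e'): match length 1
  offset=3 (pos 4, char 'f'): match length 0
  offset=4 (pos 3, char 'e'): match length 3
  offset=5 (pos 2, char 'f'): match length 0
  offset=6 (pos 1, char 'f'): match length 0
  offset=7 (pos 0, char 'f'): match length 0
Longest match has length 3 at offset 4.
next_char = character at position 7 + 3 = 10 -> 'f'

Best match: offset=4, length=3 (matching 'efe' starting at position 3)
LZ77 triple: (4, 3, 'f')


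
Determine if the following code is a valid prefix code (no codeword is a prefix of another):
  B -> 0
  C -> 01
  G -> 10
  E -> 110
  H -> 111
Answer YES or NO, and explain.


Checking each pair (does one codeword prefix another?):
  B='0' vs C='01': prefix -- VIOLATION

NO -- this is NOT a valid prefix code. B (0) is a prefix of C (01).


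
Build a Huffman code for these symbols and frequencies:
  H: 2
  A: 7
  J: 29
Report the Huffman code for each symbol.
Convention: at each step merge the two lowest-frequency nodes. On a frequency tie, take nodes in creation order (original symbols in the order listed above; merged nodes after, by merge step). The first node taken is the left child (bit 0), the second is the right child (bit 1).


Huffman tree construction:
Step 1: Merge H(2) + A(7) = 9
Step 2: Merge (H+A)(9) + J(29) = 38
Read each symbol's code off the tree from the root (left child = 0, right child = 1).

Codes:
  H: 00 (length 2)
  A: 01 (length 2)
  J: 1 (length 1)
Average code length: 47/38 = 1.2368 bits/symbol


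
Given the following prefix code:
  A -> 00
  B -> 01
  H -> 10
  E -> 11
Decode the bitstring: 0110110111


Decoding step by step:
Bits 01 -> B
Bits 10 -> H
Bits 11 -> E
Bits 01 -> B
Bits 11 -> E


Decoded message: BHEBE


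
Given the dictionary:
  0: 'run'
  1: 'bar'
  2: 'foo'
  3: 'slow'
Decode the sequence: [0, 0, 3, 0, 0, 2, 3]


Look up each index in the dictionary:
  0 -> 'run'
  0 -> 'run'
  3 -> 'slow'
  0 -> 'run'
  0 -> 'run'
  2 -> 'foo'
  3 -> 'slow'

Decoded: "run run slow run run foo slow"


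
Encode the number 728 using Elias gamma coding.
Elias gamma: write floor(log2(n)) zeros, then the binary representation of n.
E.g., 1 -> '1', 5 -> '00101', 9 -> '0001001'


num_bits = floor(log2(728)) + 1 = 10
leading_zeros = num_bits - 1 = 9
binary(728) = 1011011000

Elias gamma(728) = '000000000' + '1011011000' = 0000000001011011000 (19 bits)


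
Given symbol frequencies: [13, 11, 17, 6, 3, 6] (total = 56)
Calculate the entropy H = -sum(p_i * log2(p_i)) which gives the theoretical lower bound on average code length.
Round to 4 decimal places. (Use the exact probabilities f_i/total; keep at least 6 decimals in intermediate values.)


Per-symbol terms -p_i * log2(p_i) with p_i = f_i/56:
  p = 13/56 = 0.232143: log2(p) = -2.106915, -p*log2(p) = 0.489105
  p = 11/56 = 0.196429: log2(p) = -2.347923, -p*log2(p) = 0.461199
  p = 17/56 = 0.303571: log2(p) = -1.719892, -p*log2(p) = 0.522110
  p = 6/56 = 0.107143: log2(p) = -3.222392, -p*log2(p) = 0.345256
  p = 3/56 = 0.053571: log2(p) = -4.222392, -p*log2(p) = 0.226200
  p = 6/56 = 0.107143: log2(p) = -3.222392, -p*log2(p) = 0.345256
H = 0.489105 + 0.461199 + 0.522110 + 0.345256 + 0.226200 + 0.345256 = 2.389126

H = 2.3891 bits/symbol


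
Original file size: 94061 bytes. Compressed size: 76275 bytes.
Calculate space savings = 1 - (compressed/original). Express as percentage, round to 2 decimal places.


ratio = compressed/original = 76275/94061 = 0.81091
savings = 1 - ratio = 1 - 0.81091 = 0.18909
as a percentage: 0.18909 * 100 = 18.91%

Space savings = 1 - 76275/94061 = 18.91%


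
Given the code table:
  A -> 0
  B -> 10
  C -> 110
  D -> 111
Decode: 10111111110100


Decoding:
10 -> B
111 -> D
111 -> D
110 -> C
10 -> B
0 -> A


Result: BDDCBA


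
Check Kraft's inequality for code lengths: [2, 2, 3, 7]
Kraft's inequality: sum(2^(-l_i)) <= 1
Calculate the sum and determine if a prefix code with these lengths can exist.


Sum = 2^(-2) + 2^(-2) + 2^(-3) + 2^(-7)
    = 0.25 + 0.25 + 0.125 + 0.0078125
    = 81/128 = 0.6328125
Since 0.6328125 <= 1, Kraft's inequality IS satisfied.
A prefix code with these lengths CAN exist.

Kraft sum = 0.6328125. Satisfied.


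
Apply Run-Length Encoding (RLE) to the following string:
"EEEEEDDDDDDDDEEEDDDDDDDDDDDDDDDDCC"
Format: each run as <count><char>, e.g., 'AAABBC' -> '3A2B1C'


Scanning runs left to right:
  i=0: run of 'E' x 5 -> '5E'
  i=5: run of 'D' x 8 -> '8D'
  i=13: run of 'E' x 3 -> '3E'
  i=16: run of 'D' x 16 -> '16D'
  i=32: run of 'C' x 2 -> '2C'

RLE = 5E8D3E16D2C


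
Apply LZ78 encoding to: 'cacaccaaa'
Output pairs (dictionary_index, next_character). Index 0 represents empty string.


LZ78 encoding steps:
Dictionary: {0: ''}
Step 1: w='' (idx 0), next='c' -> output (0, 'c'), add 'c' as idx 1
Step 2: w='' (idx 0), next='a' -> output (0, 'a'), add 'a' as idx 2
Step 3: w='c' (idx 1), next='a' -> output (1, 'a'), add 'ca' as idx 3
Step 4: w='c' (idx 1), next='c' -> output (1, 'c'), add 'cc' as idx 4
Step 5: w='a' (idx 2), next='a' -> output (2, 'a'), add 'aa' as idx 5
Step 6: w='a' (idx 2), end of input -> output (2, '')


Encoded: [(0, 'c'), (0, 'a'), (1, 'a'), (1, 'c'), (2, 'a'), (2, '')]


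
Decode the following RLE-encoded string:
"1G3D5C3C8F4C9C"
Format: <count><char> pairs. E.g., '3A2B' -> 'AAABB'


Expanding each <count><char> pair:
  1G -> 'G'
  3D -> 'DDD'
  5C -> 'CCCCC'
  3C -> 'CCC'
  8F -> 'FFFFFFFF'
  4C -> 'CCCC'
  9C -> 'CCCCCCCCC'

Decoded = GDDDCCCCCCCCFFFFFFFFCCCCCCCCCCCCC


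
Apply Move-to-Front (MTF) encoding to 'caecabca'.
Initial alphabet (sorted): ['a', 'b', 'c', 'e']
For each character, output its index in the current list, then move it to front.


MTF encoding:
'c': index 2 in ['a', 'b', 'c', 'e'] -> ['c', 'a', 'b', 'e']
'a': index 1 in ['c', 'a', 'b', 'e'] -> ['a', 'c', 'b', 'e']
'e': index 3 in ['a', 'c', 'b', 'e'] -> ['e', 'a', 'c', 'b']
'c': index 2 in ['e', 'a', 'c', 'b'] -> ['c', 'e', 'a', 'b']
'a': index 2 in ['c', 'e', 'a', 'b'] -> ['a', 'c', 'e', 'b']
'b': index 3 in ['a', 'c', 'e', 'b'] -> ['b', 'a', 'c', 'e']
'c': index 2 in ['b', 'a', 'c', 'e'] -> ['c', 'b', 'a', 'e']
'a': index 2 in ['c', 'b', 'a', 'e'] -> ['a', 'c', 'b', 'e']


Output: [2, 1, 3, 2, 2, 3, 2, 2]


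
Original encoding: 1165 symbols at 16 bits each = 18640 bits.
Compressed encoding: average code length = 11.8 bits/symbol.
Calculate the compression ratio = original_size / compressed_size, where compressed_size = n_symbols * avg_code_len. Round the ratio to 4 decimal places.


original_size = n_symbols * orig_bits = 1165 * 16 = 18640 bits
compressed_size = n_symbols * avg_code_len = 1165 * 11.8 = 13747.0 bits
ratio = original_size / compressed_size = 18640 / 13747.0 = 1.3559

Compression ratio = 1.3559


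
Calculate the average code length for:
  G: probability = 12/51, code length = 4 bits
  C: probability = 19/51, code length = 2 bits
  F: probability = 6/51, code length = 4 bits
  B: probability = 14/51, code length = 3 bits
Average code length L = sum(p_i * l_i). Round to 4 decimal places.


Weighted contributions p_i * l_i:
  G: (12/51) * 4 = 48/51
  C: (19/51) * 2 = 38/51
  F: (6/51) * 4 = 24/51
  B: (14/51) * 3 = 42/51
Sum = (48 + 38 + 24 + 42)/51 = 152/51

L = 152/51 = 2.9804 bits/symbol


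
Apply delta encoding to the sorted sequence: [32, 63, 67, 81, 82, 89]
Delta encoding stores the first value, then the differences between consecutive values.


First value: 32
Deltas:
  63 - 32 = 31
  67 - 63 = 4
  81 - 67 = 14
  82 - 81 = 1
  89 - 82 = 7


Delta encoded: [32, 31, 4, 14, 1, 7]


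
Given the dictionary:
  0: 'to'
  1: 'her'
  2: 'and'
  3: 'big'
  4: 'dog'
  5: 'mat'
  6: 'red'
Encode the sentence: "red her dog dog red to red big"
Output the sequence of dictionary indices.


Look up each word in the dictionary:
  'red' -> 6
  'her' -> 1
  'dog' -> 4
  'dog' -> 4
  'red' -> 6
  'to' -> 0
  'red' -> 6
  'big' -> 3

Encoded: [6, 1, 4, 4, 6, 0, 6, 3]


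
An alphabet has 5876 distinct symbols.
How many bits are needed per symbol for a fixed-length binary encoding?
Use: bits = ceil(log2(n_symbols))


log2(5876) = 12.5206
Bracket: 2^12 = 4096 < 5876 <= 2^13 = 8192
So ceil(log2(5876)) = 13

bits = ceil(log2(5876)) = ceil(12.5206) = 13 bits


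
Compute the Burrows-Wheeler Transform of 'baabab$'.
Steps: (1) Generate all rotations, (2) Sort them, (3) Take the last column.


Rotations (sorted):
  0: $baabab -> last char: b
  1: aabab$b -> last char: b
  2: ab$baab -> last char: b
  3: abab$ba -> last char: a
  4: b$baaba -> last char: a
  5: baabab$ -> last char: $
  6: bab$baa -> last char: a


BWT = bbbaa$a


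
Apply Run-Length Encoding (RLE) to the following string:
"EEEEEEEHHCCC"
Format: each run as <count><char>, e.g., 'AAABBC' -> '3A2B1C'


Scanning runs left to right:
  i=0: run of 'E' x 7 -> '7E'
  i=7: run of 'H' x 2 -> '2H'
  i=9: run of 'C' x 3 -> '3C'

RLE = 7E2H3C


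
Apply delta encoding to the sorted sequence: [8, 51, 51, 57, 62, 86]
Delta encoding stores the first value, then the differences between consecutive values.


First value: 8
Deltas:
  51 - 8 = 43
  51 - 51 = 0
  57 - 51 = 6
  62 - 57 = 5
  86 - 62 = 24


Delta encoded: [8, 43, 0, 6, 5, 24]


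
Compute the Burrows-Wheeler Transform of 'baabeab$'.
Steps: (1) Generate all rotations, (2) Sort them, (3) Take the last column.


Rotations (sorted):
  0: $baabeab -> last char: b
  1: aabeab$b -> last char: b
  2: ab$baabe -> last char: e
  3: abeab$ba -> last char: a
  4: b$baabea -> last char: a
  5: baabeab$ -> last char: $
  6: beab$baa -> last char: a
  7: eab$baab -> last char: b


BWT = bbeaa$ab


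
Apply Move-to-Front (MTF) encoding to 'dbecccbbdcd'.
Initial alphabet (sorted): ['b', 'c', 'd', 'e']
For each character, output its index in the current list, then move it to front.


MTF encoding:
'd': index 2 in ['b', 'c', 'd', 'e'] -> ['d', 'b', 'c', 'e']
'b': index 1 in ['d', 'b', 'c', 'e'] -> ['b', 'd', 'c', 'e']
'e': index 3 in ['b', 'd', 'c', 'e'] -> ['e', 'b', 'd', 'c']
'c': index 3 in ['e', 'b', 'd', 'c'] -> ['c', 'e', 'b', 'd']
'c': index 0 in ['c', 'e', 'b', 'd'] -> ['c', 'e', 'b', 'd']
'c': index 0 in ['c', 'e', 'b', 'd'] -> ['c', 'e', 'b', 'd']
'b': index 2 in ['c', 'e', 'b', 'd'] -> ['b', 'c', 'e', 'd']
'b': index 0 in ['b', 'c', 'e', 'd'] -> ['b', 'c', 'e', 'd']
'd': index 3 in ['b', 'c', 'e', 'd'] -> ['d', 'b', 'c', 'e']
'c': index 2 in ['d', 'b', 'c', 'e'] -> ['c', 'd', 'b', 'e']
'd': index 1 in ['c', 'd', 'b', 'e'] -> ['d', 'c', 'b', 'e']


Output: [2, 1, 3, 3, 0, 0, 2, 0, 3, 2, 1]


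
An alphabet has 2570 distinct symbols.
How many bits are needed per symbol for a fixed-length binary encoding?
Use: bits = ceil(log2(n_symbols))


log2(2570) = 11.3276
Bracket: 2^11 = 2048 < 2570 <= 2^12 = 4096
So ceil(log2(2570)) = 12

bits = ceil(log2(2570)) = ceil(11.3276) = 12 bits


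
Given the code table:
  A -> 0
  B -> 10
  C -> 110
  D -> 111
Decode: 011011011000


Decoding:
0 -> A
110 -> C
110 -> C
110 -> C
0 -> A
0 -> A


Result: ACCCAA


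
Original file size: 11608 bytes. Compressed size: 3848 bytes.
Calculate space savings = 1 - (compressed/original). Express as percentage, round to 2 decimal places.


ratio = compressed/original = 3848/11608 = 0.331496
savings = 1 - ratio = 1 - 0.331496 = 0.668504
as a percentage: 0.668504 * 100 = 66.85%

Space savings = 1 - 3848/11608 = 66.85%


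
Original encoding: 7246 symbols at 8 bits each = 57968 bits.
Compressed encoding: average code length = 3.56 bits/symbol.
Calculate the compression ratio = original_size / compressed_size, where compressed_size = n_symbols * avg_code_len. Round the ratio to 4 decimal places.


original_size = n_symbols * orig_bits = 7246 * 8 = 57968 bits
compressed_size = n_symbols * avg_code_len = 7246 * 3.56 = 25795.76 bits
ratio = original_size / compressed_size = 57968 / 25795.76 = 2.2472

Compression ratio = 2.2472


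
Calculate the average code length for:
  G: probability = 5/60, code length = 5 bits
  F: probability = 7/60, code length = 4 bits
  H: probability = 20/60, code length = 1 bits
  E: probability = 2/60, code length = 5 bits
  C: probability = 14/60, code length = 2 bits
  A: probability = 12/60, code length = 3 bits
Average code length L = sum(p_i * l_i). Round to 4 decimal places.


Weighted contributions p_i * l_i:
  G: (5/60) * 5 = 25/60
  F: (7/60) * 4 = 28/60
  H: (20/60) * 1 = 20/60
  E: (2/60) * 5 = 10/60
  C: (14/60) * 2 = 28/60
  A: (12/60) * 3 = 36/60
Sum = (25 + 28 + 20 + 10 + 28 + 36)/60 = 147/60

L = 147/60 = 2.4500 bits/symbol


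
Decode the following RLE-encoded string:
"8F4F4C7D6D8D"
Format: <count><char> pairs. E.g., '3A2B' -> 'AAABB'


Expanding each <count><char> pair:
  8F -> 'FFFFFFFF'
  4F -> 'FFFF'
  4C -> 'CCCC'
  7D -> 'DDDDDDD'
  6D -> 'DDDDDD'
  8D -> 'DDDDDDDD'

Decoded = FFFFFFFFFFFFCCCCDDDDDDDDDDDDDDDDDDDDD


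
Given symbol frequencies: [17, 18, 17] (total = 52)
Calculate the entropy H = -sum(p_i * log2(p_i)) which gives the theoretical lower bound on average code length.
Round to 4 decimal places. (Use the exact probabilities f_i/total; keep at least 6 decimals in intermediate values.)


Per-symbol terms -p_i * log2(p_i) with p_i = f_i/52:
  p = 17/52 = 0.326923: log2(p) = -1.612977, -p*log2(p) = 0.527319
  p = 18/52 = 0.346154: log2(p) = -1.530515, -p*log2(p) = 0.529794
  p = 17/52 = 0.326923: log2(p) = -1.612977, -p*log2(p) = 0.527319
H = 0.527319 + 0.529794 + 0.527319 = 1.584432

H = 1.5844 bits/symbol


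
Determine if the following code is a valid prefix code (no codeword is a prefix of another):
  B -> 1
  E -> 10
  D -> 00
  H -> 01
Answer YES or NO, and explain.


Checking each pair (does one codeword prefix another?):
  B='1' vs E='10': prefix -- VIOLATION

NO -- this is NOT a valid prefix code. B (1) is a prefix of E (10).


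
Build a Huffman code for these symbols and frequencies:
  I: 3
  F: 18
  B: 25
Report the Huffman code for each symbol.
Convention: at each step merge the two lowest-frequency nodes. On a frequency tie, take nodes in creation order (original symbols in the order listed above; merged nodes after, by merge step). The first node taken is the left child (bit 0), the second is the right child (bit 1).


Huffman tree construction:
Step 1: Merge I(3) + F(18) = 21
Step 2: Merge (I+F)(21) + B(25) = 46
Read each symbol's code off the tree from the root (left child = 0, right child = 1).

Codes:
  I: 00 (length 2)
  F: 01 (length 2)
  B: 1 (length 1)
Average code length: 67/46 = 1.4565 bits/symbol


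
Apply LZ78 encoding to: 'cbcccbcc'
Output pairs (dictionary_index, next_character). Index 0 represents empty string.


LZ78 encoding steps:
Dictionary: {0: ''}
Step 1: w='' (idx 0), next='c' -> output (0, 'c'), add 'c' as idx 1
Step 2: w='' (idx 0), next='b' -> output (0, 'b'), add 'b' as idx 2
Step 3: w='c' (idx 1), next='c' -> output (1, 'c'), add 'cc' as idx 3
Step 4: w='c' (idx 1), next='b' -> output (1, 'b'), add 'cb' as idx 4
Step 5: w='cc' (idx 3), end of input -> output (3, '')


Encoded: [(0, 'c'), (0, 'b'), (1, 'c'), (1, 'b'), (3, '')]


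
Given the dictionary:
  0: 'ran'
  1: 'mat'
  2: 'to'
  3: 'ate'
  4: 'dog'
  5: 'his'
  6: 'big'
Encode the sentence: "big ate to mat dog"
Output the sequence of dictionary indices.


Look up each word in the dictionary:
  'big' -> 6
  'ate' -> 3
  'to' -> 2
  'mat' -> 1
  'dog' -> 4

Encoded: [6, 3, 2, 1, 4]


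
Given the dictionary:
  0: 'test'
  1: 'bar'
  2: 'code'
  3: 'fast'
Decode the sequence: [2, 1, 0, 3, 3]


Look up each index in the dictionary:
  2 -> 'code'
  1 -> 'bar'
  0 -> 'test'
  3 -> 'fast'
  3 -> 'fast'

Decoded: "code bar test fast fast"


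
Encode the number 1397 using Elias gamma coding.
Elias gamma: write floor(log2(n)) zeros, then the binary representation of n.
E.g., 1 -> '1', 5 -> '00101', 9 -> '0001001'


num_bits = floor(log2(1397)) + 1 = 11
leading_zeros = num_bits - 1 = 10
binary(1397) = 10101110101

Elias gamma(1397) = '0000000000' + '10101110101' = 000000000010101110101 (21 bits)


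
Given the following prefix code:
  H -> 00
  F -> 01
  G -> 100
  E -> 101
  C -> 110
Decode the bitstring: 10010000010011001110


Decoding step by step:
Bits 100 -> G
Bits 100 -> G
Bits 00 -> H
Bits 01 -> F
Bits 00 -> H
Bits 110 -> C
Bits 01 -> F
Bits 110 -> C


Decoded message: GGHFHCFC


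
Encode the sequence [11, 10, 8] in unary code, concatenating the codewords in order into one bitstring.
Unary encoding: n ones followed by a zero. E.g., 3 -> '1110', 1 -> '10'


Encode each number as n ones followed by a terminating 0:
  11 -> 111111111110 (12 bits)
  10 -> 11111111110 (11 bits)
  8 -> 111111110 (9 bits)
Total length = 12 + 11 + 9 = 32 bits.

Unary([11, 10, 8]) = 11111111111011111111110111111110 (32 bits)


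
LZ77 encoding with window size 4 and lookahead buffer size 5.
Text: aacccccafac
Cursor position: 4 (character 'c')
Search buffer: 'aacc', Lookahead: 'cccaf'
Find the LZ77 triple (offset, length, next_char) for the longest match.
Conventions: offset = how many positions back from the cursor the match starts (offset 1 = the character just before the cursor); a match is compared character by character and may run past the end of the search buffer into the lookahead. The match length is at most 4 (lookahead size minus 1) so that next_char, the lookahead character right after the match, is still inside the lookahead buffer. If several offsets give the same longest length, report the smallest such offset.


Try each offset into the search buffer:
  offset=1 (pos 3, char 'c'): match length 3
  offset=2 (pos 2, char 'c'): match length 3
  offset=3 (pos 1, char 'a'): match length 0
  offset=4 (pos 0, char 'a'): match length 0
Longest match has length 3, found at offsets 1, 2; take the smallest, offset 1.
next_char = character at position 4 + 3 = 7 -> 'a'

Best match: offset=1, length=3 (matching 'ccc' starting at position 3)
LZ77 triple: (1, 3, 'a')


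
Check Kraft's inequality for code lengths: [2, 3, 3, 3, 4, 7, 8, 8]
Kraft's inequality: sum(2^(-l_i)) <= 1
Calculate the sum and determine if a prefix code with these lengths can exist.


Sum = 2^(-2) + 2^(-3) + 2^(-3) + 2^(-3) + 2^(-4) + 2^(-7) + 2^(-8) + 2^(-8)
    = 0.25 + 0.125 + 0.125 + 0.125 + 0.0625 + 0.0078125 + 0.00390625 + 0.00390625
    = 180/256 = 0.703125
Since 0.703125 <= 1, Kraft's inequality IS satisfied.
A prefix code with these lengths CAN exist.

Kraft sum = 0.703125. Satisfied.


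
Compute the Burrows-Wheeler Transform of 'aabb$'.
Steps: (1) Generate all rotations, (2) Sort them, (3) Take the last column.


Rotations (sorted):
  0: $aabb -> last char: b
  1: aabb$ -> last char: $
  2: abb$a -> last char: a
  3: b$aab -> last char: b
  4: bb$aa -> last char: a


BWT = b$aba


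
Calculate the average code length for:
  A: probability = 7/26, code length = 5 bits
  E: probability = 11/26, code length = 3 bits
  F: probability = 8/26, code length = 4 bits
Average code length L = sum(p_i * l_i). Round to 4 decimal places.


Weighted contributions p_i * l_i:
  A: (7/26) * 5 = 35/26
  E: (11/26) * 3 = 33/26
  F: (8/26) * 4 = 32/26
Sum = (35 + 33 + 32)/26 = 100/26

L = 100/26 = 3.8462 bits/symbol


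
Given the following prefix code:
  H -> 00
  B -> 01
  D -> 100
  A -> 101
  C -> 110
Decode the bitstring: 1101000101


Decoding step by step:
Bits 110 -> C
Bits 100 -> D
Bits 01 -> B
Bits 01 -> B


Decoded message: CDBB


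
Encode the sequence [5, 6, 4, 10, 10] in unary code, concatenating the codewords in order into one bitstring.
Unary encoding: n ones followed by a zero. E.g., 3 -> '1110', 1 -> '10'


Encode each number as n ones followed by a terminating 0:
  5 -> 111110 (6 bits)
  6 -> 1111110 (7 bits)
  4 -> 11110 (5 bits)
  10 -> 11111111110 (11 bits)
  10 -> 11111111110 (11 bits)
Total length = 6 + 7 + 5 + 11 + 11 = 40 bits.

Unary([5, 6, 4, 10, 10]) = 1111101111110111101111111111011111111110 (40 bits)


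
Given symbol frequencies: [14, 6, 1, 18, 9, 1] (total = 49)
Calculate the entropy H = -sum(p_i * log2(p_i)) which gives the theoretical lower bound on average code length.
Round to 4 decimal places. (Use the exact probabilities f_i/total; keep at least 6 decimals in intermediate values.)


Per-symbol terms -p_i * log2(p_i) with p_i = f_i/49:
  p = 14/49 = 0.285714: log2(p) = -1.807355, -p*log2(p) = 0.516387
  p = 6/49 = 0.122449: log2(p) = -3.029747, -p*log2(p) = 0.370989
  p = 1/49 = 0.020408: log2(p) = -5.614710, -p*log2(p) = 0.114586
  p = 18/49 = 0.367347: log2(p) = -1.444785, -p*log2(p) = 0.530737
  p = 9/49 = 0.183673: log2(p) = -2.444785, -p*log2(p) = 0.449042
  p = 1/49 = 0.020408: log2(p) = -5.614710, -p*log2(p) = 0.114586
H = 0.516387 + 0.370989 + 0.114586 + 0.530737 + 0.449042 + 0.114586 = 2.096327

H = 2.0963 bits/symbol


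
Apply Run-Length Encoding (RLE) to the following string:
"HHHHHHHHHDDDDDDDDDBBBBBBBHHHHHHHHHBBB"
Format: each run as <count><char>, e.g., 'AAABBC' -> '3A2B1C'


Scanning runs left to right:
  i=0: run of 'H' x 9 -> '9H'
  i=9: run of 'D' x 9 -> '9D'
  i=18: run of 'B' x 7 -> '7B'
  i=25: run of 'H' x 9 -> '9H'
  i=34: run of 'B' x 3 -> '3B'

RLE = 9H9D7B9H3B


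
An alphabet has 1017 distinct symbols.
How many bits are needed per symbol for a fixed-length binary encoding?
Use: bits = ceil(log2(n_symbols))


log2(1017) = 9.9901
Bracket: 2^9 = 512 < 1017 <= 2^10 = 1024
So ceil(log2(1017)) = 10

bits = ceil(log2(1017)) = ceil(9.9901) = 10 bits


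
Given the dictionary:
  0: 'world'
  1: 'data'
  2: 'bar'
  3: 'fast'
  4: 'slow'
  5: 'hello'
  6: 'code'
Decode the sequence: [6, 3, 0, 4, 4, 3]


Look up each index in the dictionary:
  6 -> 'code'
  3 -> 'fast'
  0 -> 'world'
  4 -> 'slow'
  4 -> 'slow'
  3 -> 'fast'

Decoded: "code fast world slow slow fast"


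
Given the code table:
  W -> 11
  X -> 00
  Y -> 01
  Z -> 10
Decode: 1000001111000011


Decoding:
10 -> Z
00 -> X
00 -> X
11 -> W
11 -> W
00 -> X
00 -> X
11 -> W


Result: ZXXWWXXW


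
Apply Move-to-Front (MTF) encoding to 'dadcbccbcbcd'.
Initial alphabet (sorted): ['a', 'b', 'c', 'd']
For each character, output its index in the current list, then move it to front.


MTF encoding:
'd': index 3 in ['a', 'b', 'c', 'd'] -> ['d', 'a', 'b', 'c']
'a': index 1 in ['d', 'a', 'b', 'c'] -> ['a', 'd', 'b', 'c']
'd': index 1 in ['a', 'd', 'b', 'c'] -> ['d', 'a', 'b', 'c']
'c': index 3 in ['d', 'a', 'b', 'c'] -> ['c', 'd', 'a', 'b']
'b': index 3 in ['c', 'd', 'a', 'b'] -> ['b', 'c', 'd', 'a']
'c': index 1 in ['b', 'c', 'd', 'a'] -> ['c', 'b', 'd', 'a']
'c': index 0 in ['c', 'b', 'd', 'a'] -> ['c', 'b', 'd', 'a']
'b': index 1 in ['c', 'b', 'd', 'a'] -> ['b', 'c', 'd', 'a']
'c': index 1 in ['b', 'c', 'd', 'a'] -> ['c', 'b', 'd', 'a']
'b': index 1 in ['c', 'b', 'd', 'a'] -> ['b', 'c', 'd', 'a']
'c': index 1 in ['b', 'c', 'd', 'a'] -> ['c', 'b', 'd', 'a']
'd': index 2 in ['c', 'b', 'd', 'a'] -> ['d', 'c', 'b', 'a']


Output: [3, 1, 1, 3, 3, 1, 0, 1, 1, 1, 1, 2]


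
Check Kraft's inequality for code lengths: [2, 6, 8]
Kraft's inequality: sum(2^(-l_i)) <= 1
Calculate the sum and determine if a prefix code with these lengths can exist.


Sum = 2^(-2) + 2^(-6) + 2^(-8)
    = 0.25 + 0.015625 + 0.00390625
    = 69/256 = 0.26953125
Since 0.26953125 <= 1, Kraft's inequality IS satisfied.
A prefix code with these lengths CAN exist.

Kraft sum = 0.26953125. Satisfied.


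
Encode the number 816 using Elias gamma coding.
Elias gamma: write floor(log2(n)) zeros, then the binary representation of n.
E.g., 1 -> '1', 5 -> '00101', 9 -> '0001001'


num_bits = floor(log2(816)) + 1 = 10
leading_zeros = num_bits - 1 = 9
binary(816) = 1100110000

Elias gamma(816) = '000000000' + '1100110000' = 0000000001100110000 (19 bits)


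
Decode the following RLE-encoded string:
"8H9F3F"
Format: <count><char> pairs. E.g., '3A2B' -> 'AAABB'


Expanding each <count><char> pair:
  8H -> 'HHHHHHHH'
  9F -> 'FFFFFFFFF'
  3F -> 'FFF'

Decoded = HHHHHHHHFFFFFFFFFFFF


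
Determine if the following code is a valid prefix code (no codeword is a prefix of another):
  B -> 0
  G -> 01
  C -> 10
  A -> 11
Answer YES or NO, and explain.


Checking each pair (does one codeword prefix another?):
  B='0' vs G='01': prefix -- VIOLATION

NO -- this is NOT a valid prefix code. B (0) is a prefix of G (01).


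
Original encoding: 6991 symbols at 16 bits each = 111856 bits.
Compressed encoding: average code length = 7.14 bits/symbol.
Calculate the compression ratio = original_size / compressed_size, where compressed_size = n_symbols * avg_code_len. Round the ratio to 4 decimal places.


original_size = n_symbols * orig_bits = 6991 * 16 = 111856 bits
compressed_size = n_symbols * avg_code_len = 6991 * 7.14 = 49915.74 bits
ratio = original_size / compressed_size = 111856 / 49915.74 = 2.2409

Compression ratio = 2.2409


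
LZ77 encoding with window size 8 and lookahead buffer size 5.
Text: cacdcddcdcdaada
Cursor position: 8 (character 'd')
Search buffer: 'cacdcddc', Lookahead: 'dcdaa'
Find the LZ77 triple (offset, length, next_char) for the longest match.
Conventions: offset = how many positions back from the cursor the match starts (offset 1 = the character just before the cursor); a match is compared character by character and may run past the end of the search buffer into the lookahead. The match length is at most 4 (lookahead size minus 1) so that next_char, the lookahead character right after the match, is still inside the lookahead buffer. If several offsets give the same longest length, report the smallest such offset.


Try each offset into the search buffer:
  offset=1 (pos 7, char 'c'): match length 0
  offset=2 (pos 6, char 'd'): match length 3
  offset=3 (pos 5, char 'd'): match length 1
  offset=4 (pos 4, char 'c'): match length 0
  offset=5 (pos 3, char 'd'): match length 3
  offset=6 (pos 2, char 'c'): match length 0
  offset=7 (pos 1, char 'a'): match length 0
  offset=8 (pos 0, char 'c'): match length 0
Longest match has length 3, found at offsets 2, 5; take the smallest, offset 2.
next_char = character at position 8 + 3 = 11 -> 'a'

Best match: offset=2, length=3 (matching 'dcd' starting at position 6)
LZ77 triple: (2, 3, 'a')


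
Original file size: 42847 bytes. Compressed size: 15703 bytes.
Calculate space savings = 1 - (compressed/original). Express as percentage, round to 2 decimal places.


ratio = compressed/original = 15703/42847 = 0.36649
savings = 1 - ratio = 1 - 0.36649 = 0.63351
as a percentage: 0.63351 * 100 = 63.35%

Space savings = 1 - 15703/42847 = 63.35%


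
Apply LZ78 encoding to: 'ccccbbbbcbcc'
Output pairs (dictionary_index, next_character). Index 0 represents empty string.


LZ78 encoding steps:
Dictionary: {0: ''}
Step 1: w='' (idx 0), next='c' -> output (0, 'c'), add 'c' as idx 1
Step 2: w='c' (idx 1), next='c' -> output (1, 'c'), add 'cc' as idx 2
Step 3: w='c' (idx 1), next='b' -> output (1, 'b'), add 'cb' as idx 3
Step 4: w='' (idx 0), next='b' -> output (0, 'b'), add 'b' as idx 4
Step 5: w='b' (idx 4), next='b' -> output (4, 'b'), add 'bb' as idx 5
Step 6: w='cb' (idx 3), next='c' -> output (3, 'c'), add 'cbc' as idx 6
Step 7: w='c' (idx 1), end of input -> output (1, '')


Encoded: [(0, 'c'), (1, 'c'), (1, 'b'), (0, 'b'), (4, 'b'), (3, 'c'), (1, '')]


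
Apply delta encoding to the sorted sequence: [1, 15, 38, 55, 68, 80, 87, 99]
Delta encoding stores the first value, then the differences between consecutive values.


First value: 1
Deltas:
  15 - 1 = 14
  38 - 15 = 23
  55 - 38 = 17
  68 - 55 = 13
  80 - 68 = 12
  87 - 80 = 7
  99 - 87 = 12


Delta encoded: [1, 14, 23, 17, 13, 12, 7, 12]


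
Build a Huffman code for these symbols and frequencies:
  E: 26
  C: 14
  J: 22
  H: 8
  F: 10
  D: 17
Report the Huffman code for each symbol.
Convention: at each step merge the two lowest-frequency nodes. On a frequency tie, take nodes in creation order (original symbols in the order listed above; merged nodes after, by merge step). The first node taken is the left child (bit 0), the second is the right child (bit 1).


Huffman tree construction:
Step 1: Merge H(8) + F(10) = 18
Step 2: Merge C(14) + D(17) = 31
Step 3: Merge (H+F)(18) + J(22) = 40
Step 4: Merge E(26) + (C+D)(31) = 57
Step 5: Merge ((H+F)+J)(40) + (E+(C+D))(57) = 97
Read each symbol's code off the tree from the root (left child = 0, right child = 1).

Codes:
  E: 10 (length 2)
  C: 110 (length 3)
  J: 01 (length 2)
  H: 000 (length 3)
  F: 001 (length 3)
  D: 111 (length 3)
Average code length: 243/97 = 2.5052 bits/symbol


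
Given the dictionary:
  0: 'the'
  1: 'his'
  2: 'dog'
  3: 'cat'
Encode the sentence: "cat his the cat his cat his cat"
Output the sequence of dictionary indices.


Look up each word in the dictionary:
  'cat' -> 3
  'his' -> 1
  'the' -> 0
  'cat' -> 3
  'his' -> 1
  'cat' -> 3
  'his' -> 1
  'cat' -> 3

Encoded: [3, 1, 0, 3, 1, 3, 1, 3]


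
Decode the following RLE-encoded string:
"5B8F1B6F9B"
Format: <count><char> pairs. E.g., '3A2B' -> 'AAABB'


Expanding each <count><char> pair:
  5B -> 'BBBBB'
  8F -> 'FFFFFFFF'
  1B -> 'B'
  6F -> 'FFFFFF'
  9B -> 'BBBBBBBBB'

Decoded = BBBBBFFFFFFFFBFFFFFFBBBBBBBBB


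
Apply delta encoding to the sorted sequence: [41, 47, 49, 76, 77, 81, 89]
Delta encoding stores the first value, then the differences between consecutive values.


First value: 41
Deltas:
  47 - 41 = 6
  49 - 47 = 2
  76 - 49 = 27
  77 - 76 = 1
  81 - 77 = 4
  89 - 81 = 8


Delta encoded: [41, 6, 2, 27, 1, 4, 8]


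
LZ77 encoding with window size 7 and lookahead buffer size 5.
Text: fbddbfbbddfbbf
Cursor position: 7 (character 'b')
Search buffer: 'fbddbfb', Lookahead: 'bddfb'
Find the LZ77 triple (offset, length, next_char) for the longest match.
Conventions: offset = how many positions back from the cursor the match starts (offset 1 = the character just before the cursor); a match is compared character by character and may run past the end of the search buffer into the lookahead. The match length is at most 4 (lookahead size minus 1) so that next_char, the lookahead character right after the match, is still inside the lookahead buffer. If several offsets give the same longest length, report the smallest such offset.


Try each offset into the search buffer:
  offset=1 (pos 6, char 'b'): match length 1
  offset=2 (pos 5, char 'f'): match length 0
  offset=3 (pos 4, char 'b'): match length 1
  offset=4 (pos 3, char 'd'): match length 0
  offset=5 (pos 2, char 'd'): match length 0
  offset=6 (pos 1, char 'b'): match length 3
  offset=7 (pos 0, char 'f'): match length 0
Longest match has length 3 at offset 6.
next_char = character at position 7 + 3 = 10 -> 'f'

Best match: offset=6, length=3 (matching 'bdd' starting at position 1)
LZ77 triple: (6, 3, 'f')


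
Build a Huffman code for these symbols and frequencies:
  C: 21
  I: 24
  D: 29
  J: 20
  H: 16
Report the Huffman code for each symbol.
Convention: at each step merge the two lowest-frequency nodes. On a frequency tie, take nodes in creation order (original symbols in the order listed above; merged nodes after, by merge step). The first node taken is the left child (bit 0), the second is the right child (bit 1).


Huffman tree construction:
Step 1: Merge H(16) + J(20) = 36
Step 2: Merge C(21) + I(24) = 45
Step 3: Merge D(29) + (H+J)(36) = 65
Step 4: Merge (C+I)(45) + (D+(H+J))(65) = 110
Read each symbol's code off the tree from the root (left child = 0, right child = 1).

Codes:
  C: 00 (length 2)
  I: 01 (length 2)
  D: 10 (length 2)
  J: 111 (length 3)
  H: 110 (length 3)
Average code length: 256/110 = 2.3273 bits/symbol


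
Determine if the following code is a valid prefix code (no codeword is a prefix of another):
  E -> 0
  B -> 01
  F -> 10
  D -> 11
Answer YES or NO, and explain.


Checking each pair (does one codeword prefix another?):
  E='0' vs B='01': prefix -- VIOLATION

NO -- this is NOT a valid prefix code. E (0) is a prefix of B (01).


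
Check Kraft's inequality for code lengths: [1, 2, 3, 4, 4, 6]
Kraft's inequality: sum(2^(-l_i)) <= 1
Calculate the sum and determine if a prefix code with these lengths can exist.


Sum = 2^(-1) + 2^(-2) + 2^(-3) + 2^(-4) + 2^(-4) + 2^(-6)
    = 0.5 + 0.25 + 0.125 + 0.0625 + 0.0625 + 0.015625
    = 65/64 = 1.015625
Since 1.015625 > 1, Kraft's inequality is NOT satisfied.
A prefix code with these lengths CANNOT exist.

Kraft sum = 1.015625. Not satisfied.


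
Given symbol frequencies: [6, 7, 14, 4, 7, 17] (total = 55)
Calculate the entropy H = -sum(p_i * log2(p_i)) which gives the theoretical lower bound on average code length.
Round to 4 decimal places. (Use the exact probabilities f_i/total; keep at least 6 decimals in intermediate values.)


Per-symbol terms -p_i * log2(p_i) with p_i = f_i/55:
  p = 6/55 = 0.109091: log2(p) = -3.196397, -p*log2(p) = 0.348698
  p = 7/55 = 0.127273: log2(p) = -2.974005, -p*log2(p) = 0.378510
  p = 14/55 = 0.254545: log2(p) = -1.974005, -p*log2(p) = 0.502474
  p = 4/55 = 0.072727: log2(p) = -3.781360, -p*log2(p) = 0.275008
  p = 7/55 = 0.127273: log2(p) = -2.974005, -p*log2(p) = 0.378510
  p = 17/55 = 0.309091: log2(p) = -1.693897, -p*log2(p) = 0.523568
H = 0.348698 + 0.378510 + 0.502474 + 0.275008 + 0.378510 + 0.523568 = 2.406768

H = 2.4068 bits/symbol


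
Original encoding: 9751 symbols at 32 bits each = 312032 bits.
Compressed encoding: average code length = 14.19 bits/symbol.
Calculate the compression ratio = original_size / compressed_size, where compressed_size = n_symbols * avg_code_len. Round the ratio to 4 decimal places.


original_size = n_symbols * orig_bits = 9751 * 32 = 312032 bits
compressed_size = n_symbols * avg_code_len = 9751 * 14.19 = 138366.69 bits
ratio = original_size / compressed_size = 312032 / 138366.69 = 2.2551

Compression ratio = 2.2551


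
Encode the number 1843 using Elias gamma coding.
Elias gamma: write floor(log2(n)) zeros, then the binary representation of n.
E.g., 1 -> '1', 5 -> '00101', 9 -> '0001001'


num_bits = floor(log2(1843)) + 1 = 11
leading_zeros = num_bits - 1 = 10
binary(1843) = 11100110011

Elias gamma(1843) = '0000000000' + '11100110011' = 000000000011100110011 (21 bits)


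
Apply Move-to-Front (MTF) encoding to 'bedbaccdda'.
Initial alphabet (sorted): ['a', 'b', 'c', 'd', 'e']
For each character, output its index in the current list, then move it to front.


MTF encoding:
'b': index 1 in ['a', 'b', 'c', 'd', 'e'] -> ['b', 'a', 'c', 'd', 'e']
'e': index 4 in ['b', 'a', 'c', 'd', 'e'] -> ['e', 'b', 'a', 'c', 'd']
'd': index 4 in ['e', 'b', 'a', 'c', 'd'] -> ['d', 'e', 'b', 'a', 'c']
'b': index 2 in ['d', 'e', 'b', 'a', 'c'] -> ['b', 'd', 'e', 'a', 'c']
'a': index 3 in ['b', 'd', 'e', 'a', 'c'] -> ['a', 'b', 'd', 'e', 'c']
'c': index 4 in ['a', 'b', 'd', 'e', 'c'] -> ['c', 'a', 'b', 'd', 'e']
'c': index 0 in ['c', 'a', 'b', 'd', 'e'] -> ['c', 'a', 'b', 'd', 'e']
'd': index 3 in ['c', 'a', 'b', 'd', 'e'] -> ['d', 'c', 'a', 'b', 'e']
'd': index 0 in ['d', 'c', 'a', 'b', 'e'] -> ['d', 'c', 'a', 'b', 'e']
'a': index 2 in ['d', 'c', 'a', 'b', 'e'] -> ['a', 'd', 'c', 'b', 'e']


Output: [1, 4, 4, 2, 3, 4, 0, 3, 0, 2]


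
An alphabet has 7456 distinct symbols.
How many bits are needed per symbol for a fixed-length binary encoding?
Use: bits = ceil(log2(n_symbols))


log2(7456) = 12.8642
Bracket: 2^12 = 4096 < 7456 <= 2^13 = 8192
So ceil(log2(7456)) = 13

bits = ceil(log2(7456)) = ceil(12.8642) = 13 bits


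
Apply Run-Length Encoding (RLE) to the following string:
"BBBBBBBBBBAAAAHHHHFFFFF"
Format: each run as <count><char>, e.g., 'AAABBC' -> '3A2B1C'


Scanning runs left to right:
  i=0: run of 'B' x 10 -> '10B'
  i=10: run of 'A' x 4 -> '4A'
  i=14: run of 'H' x 4 -> '4H'
  i=18: run of 'F' x 5 -> '5F'

RLE = 10B4A4H5F


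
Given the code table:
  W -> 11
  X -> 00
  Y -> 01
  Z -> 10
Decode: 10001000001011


Decoding:
10 -> Z
00 -> X
10 -> Z
00 -> X
00 -> X
10 -> Z
11 -> W


Result: ZXZXXZW


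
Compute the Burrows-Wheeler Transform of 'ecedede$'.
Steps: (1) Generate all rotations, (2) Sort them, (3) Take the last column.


Rotations (sorted):
  0: $ecedede -> last char: e
  1: cedede$e -> last char: e
  2: de$ecede -> last char: e
  3: dede$ece -> last char: e
  4: e$eceded -> last char: d
  5: ecedede$ -> last char: $
  6: ede$eced -> last char: d
  7: edede$ec -> last char: c


BWT = eeeed$dc


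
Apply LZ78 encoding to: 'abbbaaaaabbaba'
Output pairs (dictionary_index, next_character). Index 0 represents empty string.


LZ78 encoding steps:
Dictionary: {0: ''}
Step 1: w='' (idx 0), next='a' -> output (0, 'a'), add 'a' as idx 1
Step 2: w='' (idx 0), next='b' -> output (0, 'b'), add 'b' as idx 2
Step 3: w='b' (idx 2), next='b' -> output (2, 'b'), add 'bb' as idx 3
Step 4: w='a' (idx 1), next='a' -> output (1, 'a'), add 'aa' as idx 4
Step 5: w='aa' (idx 4), next='a' -> output (4, 'a'), add 'aaa' as idx 5
Step 6: w='bb' (idx 3), next='a' -> output (3, 'a'), add 'bba' as idx 6
Step 7: w='b' (idx 2), next='a' -> output (2, 'a'), add 'ba' as idx 7


Encoded: [(0, 'a'), (0, 'b'), (2, 'b'), (1, 'a'), (4, 'a'), (3, 'a'), (2, 'a')]


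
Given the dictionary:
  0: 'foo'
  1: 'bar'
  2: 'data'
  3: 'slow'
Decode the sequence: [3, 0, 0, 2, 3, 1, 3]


Look up each index in the dictionary:
  3 -> 'slow'
  0 -> 'foo'
  0 -> 'foo'
  2 -> 'data'
  3 -> 'slow'
  1 -> 'bar'
  3 -> 'slow'

Decoded: "slow foo foo data slow bar slow"


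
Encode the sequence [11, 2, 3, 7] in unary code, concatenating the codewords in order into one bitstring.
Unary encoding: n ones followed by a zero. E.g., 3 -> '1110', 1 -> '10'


Encode each number as n ones followed by a terminating 0:
  11 -> 111111111110 (12 bits)
  2 -> 110 (3 bits)
  3 -> 1110 (4 bits)
  7 -> 11111110 (8 bits)
Total length = 12 + 3 + 4 + 8 = 27 bits.

Unary([11, 2, 3, 7]) = 111111111110110111011111110 (27 bits)


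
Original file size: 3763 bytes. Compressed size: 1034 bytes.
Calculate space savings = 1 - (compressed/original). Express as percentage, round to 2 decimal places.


ratio = compressed/original = 1034/3763 = 0.274781
savings = 1 - ratio = 1 - 0.274781 = 0.725219
as a percentage: 0.725219 * 100 = 72.52%

Space savings = 1 - 1034/3763 = 72.52%


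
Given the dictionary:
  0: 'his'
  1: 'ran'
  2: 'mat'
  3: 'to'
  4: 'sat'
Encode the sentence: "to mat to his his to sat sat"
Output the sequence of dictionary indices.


Look up each word in the dictionary:
  'to' -> 3
  'mat' -> 2
  'to' -> 3
  'his' -> 0
  'his' -> 0
  'to' -> 3
  'sat' -> 4
  'sat' -> 4

Encoded: [3, 2, 3, 0, 0, 3, 4, 4]


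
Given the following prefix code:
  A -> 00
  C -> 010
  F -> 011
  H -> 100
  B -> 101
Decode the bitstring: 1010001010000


Decoding step by step:
Bits 101 -> B
Bits 00 -> A
Bits 010 -> C
Bits 100 -> H
Bits 00 -> A


Decoded message: BACHA


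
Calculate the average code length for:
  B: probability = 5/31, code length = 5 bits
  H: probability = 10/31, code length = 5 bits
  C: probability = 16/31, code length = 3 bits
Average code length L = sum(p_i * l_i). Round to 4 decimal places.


Weighted contributions p_i * l_i:
  B: (5/31) * 5 = 25/31
  H: (10/31) * 5 = 50/31
  C: (16/31) * 3 = 48/31
Sum = (25 + 50 + 48)/31 = 123/31

L = 123/31 = 3.9677 bits/symbol
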